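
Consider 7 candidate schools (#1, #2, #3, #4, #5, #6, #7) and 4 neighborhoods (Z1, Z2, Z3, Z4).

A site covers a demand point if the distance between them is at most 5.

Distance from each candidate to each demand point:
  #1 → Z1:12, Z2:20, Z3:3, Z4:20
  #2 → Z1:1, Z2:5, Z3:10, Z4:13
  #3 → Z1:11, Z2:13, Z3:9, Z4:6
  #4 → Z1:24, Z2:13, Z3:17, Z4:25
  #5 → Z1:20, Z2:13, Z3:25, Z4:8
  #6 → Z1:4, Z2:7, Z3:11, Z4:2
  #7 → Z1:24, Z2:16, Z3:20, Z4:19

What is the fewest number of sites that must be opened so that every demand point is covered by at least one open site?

3

Coverage sets (demand points within 5 of each site):
  #1: {Z3}
  #2: {Z1, Z2}
  #3: {}
  #4: {}
  #5: {}
  #6: {Z1, Z4}
  #7: {}
No 2 sites suffice: every size-2 union leaves at least one demand point uncovered.
But {#1, #2, #6} covers everything, so the minimum is 3.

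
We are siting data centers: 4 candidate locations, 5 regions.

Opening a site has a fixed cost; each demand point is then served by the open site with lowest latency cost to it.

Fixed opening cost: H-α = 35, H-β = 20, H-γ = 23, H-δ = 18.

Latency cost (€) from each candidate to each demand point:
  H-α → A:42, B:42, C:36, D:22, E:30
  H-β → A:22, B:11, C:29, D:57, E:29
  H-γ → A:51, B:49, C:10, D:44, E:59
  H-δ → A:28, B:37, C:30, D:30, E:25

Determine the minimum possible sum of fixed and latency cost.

155

Open {H-β, H-δ}: assign each demand point to its cheapest open site.
  A→H-β 22, B→H-β 11, C→H-β 29, D→H-δ 30, E→H-δ 25
  latency cost 117, fixed 38 → total 155.
Compare {H-β, H-γ}: latency cost 116 + fixed 43 = 159.
Compare {H-β, H-γ, H-δ}: latency cost 98 + fixed 61 = 159.
Compare {H-β}: latency cost 148 + fixed 20 = 168.
All other subsets cost ≥ 159. Minimum total cost: 155.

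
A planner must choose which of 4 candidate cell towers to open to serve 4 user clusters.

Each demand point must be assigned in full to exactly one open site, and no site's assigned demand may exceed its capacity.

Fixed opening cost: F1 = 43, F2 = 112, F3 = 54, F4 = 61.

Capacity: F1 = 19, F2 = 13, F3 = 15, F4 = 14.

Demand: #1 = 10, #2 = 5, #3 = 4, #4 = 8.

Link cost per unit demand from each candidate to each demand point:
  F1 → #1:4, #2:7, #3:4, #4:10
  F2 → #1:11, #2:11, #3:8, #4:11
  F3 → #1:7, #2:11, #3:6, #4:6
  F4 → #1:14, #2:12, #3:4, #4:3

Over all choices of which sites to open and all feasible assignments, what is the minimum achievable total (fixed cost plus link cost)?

Open {F1, F4}; cheapest assignment that respects the capacities:
  F1 (cap 19, load 19): #1, #2, #3 — cost 10×4 + 5×7 + 4×4 = 91
  F4 (cap 14, load 8): #4 — cost 8×3 = 24
  Shipping 115, fixed 104 → total 219.
  Any other capacity-feasible assignment to {F1, F4} ships for at least 115.
Compare {F1, F3}: its best feasible assignment gives total 236.
Compare {F1, F3, F4}: its best feasible assignment gives total 273.
Every other set of open sites that can feasibly serve all demand totals ≥ 236 even under its best assignment. Minimum: 219.

219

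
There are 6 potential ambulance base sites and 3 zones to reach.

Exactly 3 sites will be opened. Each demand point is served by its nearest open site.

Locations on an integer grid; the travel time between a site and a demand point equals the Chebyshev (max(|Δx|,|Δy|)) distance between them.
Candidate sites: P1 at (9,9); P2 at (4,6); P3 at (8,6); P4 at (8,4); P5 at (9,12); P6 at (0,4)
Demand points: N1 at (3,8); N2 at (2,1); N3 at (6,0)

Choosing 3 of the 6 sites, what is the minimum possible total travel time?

9

Open {P2, P4, P6}.
  N1→P2 2, N2→P6 3, N3→P4 4  ⇒ total 9.
Compare {P1, P2, P4}: total 11.
Compare {P1, P2, P6}: total 11.
No size-3 selection does better; minimum is 9.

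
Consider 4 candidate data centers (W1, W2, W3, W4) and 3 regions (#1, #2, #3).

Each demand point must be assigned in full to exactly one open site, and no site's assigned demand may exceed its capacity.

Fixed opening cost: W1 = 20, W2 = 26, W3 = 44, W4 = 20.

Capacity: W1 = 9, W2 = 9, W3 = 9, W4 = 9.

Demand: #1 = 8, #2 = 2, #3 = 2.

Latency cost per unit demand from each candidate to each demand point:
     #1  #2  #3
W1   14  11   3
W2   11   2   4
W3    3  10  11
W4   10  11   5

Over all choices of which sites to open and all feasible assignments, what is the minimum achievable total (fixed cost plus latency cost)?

106

Open {W2, W3}; cheapest assignment that respects the capacities:
  W2 (cap 9, load 4): #2, #3 — cost 2×2 + 2×4 = 12
  W3 (cap 9, load 8): #1 — cost 8×3 = 24
  Shipping 36, fixed 70 → total 106.
  Any other capacity-feasible assignment to {W2, W3} ships for at least 36.
Compare {W1, W3}: its best feasible assignment gives total 116.
Compare {W3, W4}: its best feasible assignment gives total 120.
Every other set of open sites that can feasibly serve all demand totals ≥ 116 even under its best assignment. Minimum: 106.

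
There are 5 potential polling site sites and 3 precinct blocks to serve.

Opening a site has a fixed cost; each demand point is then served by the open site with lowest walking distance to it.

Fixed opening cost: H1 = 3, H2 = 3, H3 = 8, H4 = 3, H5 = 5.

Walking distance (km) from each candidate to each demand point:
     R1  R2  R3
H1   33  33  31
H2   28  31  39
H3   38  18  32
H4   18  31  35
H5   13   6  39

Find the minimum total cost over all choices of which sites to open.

Open {H1, H5}: assign each demand point to its cheapest open site.
  R1→H5 13, R2→H5 6, R3→H1 31
  walking distance 50, fixed 8 → total 58.
Compare {H1, H2, H5}: walking distance 50 + fixed 11 = 61.
Compare {H1, H4, H5}: walking distance 50 + fixed 11 = 61.
Compare {H4, H5}: walking distance 54 + fixed 8 = 62.
All other subsets cost ≥ 61. Minimum total cost: 58.

58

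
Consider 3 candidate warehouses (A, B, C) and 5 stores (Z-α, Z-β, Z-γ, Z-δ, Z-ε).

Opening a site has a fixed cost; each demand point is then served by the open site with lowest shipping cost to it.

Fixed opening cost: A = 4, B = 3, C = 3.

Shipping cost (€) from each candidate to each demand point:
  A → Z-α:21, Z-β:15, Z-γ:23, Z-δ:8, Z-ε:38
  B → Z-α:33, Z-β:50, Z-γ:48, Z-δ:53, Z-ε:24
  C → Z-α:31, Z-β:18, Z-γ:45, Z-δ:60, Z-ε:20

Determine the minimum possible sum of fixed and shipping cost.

94

Open {A, C}: assign each demand point to its cheapest open site.
  Z-α→A 21, Z-β→A 15, Z-γ→A 23, Z-δ→A 8, Z-ε→C 20
  shipping cost 87, fixed 7 → total 94.
Compare {A, B, C}: shipping cost 87 + fixed 10 = 97.
Compare {A, B}: shipping cost 91 + fixed 7 = 98.
Compare {A}: shipping cost 105 + fixed 4 = 109.
All other subsets cost ≥ 97. Minimum total cost: 94.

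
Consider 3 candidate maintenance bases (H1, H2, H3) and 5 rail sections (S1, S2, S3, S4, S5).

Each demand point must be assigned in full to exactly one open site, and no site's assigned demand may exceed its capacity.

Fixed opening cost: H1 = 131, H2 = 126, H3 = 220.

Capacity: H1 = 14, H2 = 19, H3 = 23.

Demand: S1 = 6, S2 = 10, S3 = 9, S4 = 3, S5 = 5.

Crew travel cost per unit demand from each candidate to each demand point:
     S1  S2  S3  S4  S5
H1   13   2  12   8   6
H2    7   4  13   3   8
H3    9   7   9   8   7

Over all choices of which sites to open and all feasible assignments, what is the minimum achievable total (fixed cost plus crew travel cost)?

486

Open {H1, H2}; cheapest assignment that respects the capacities:
  H1 (cap 14, load 14): S3, S5 — cost 9×12 + 5×6 = 138
  H2 (cap 19, load 19): S1, S2, S4 — cost 6×7 + 10×4 + 3×3 = 91
  Shipping 229, fixed 257 → total 486.
  Any other capacity-feasible assignment to {H1, H2} ships for at least 229.
Compare {H2, H3}: its best feasible assignment gives total 553.
Compare {H1, H3}: its best feasible assignment gives total 565.
Every other set of open sites that can feasibly serve all demand totals ≥ 553 even under its best assignment. Minimum: 486.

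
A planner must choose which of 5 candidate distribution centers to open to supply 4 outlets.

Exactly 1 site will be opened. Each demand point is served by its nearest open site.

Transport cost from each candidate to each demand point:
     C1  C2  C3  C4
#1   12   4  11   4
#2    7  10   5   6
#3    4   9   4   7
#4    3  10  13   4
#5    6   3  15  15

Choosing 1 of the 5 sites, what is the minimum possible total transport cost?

24

Open {#3}.
  C1→#3 4, C2→#3 9, C3→#3 4, C4→#3 7  ⇒ total 24.
Compare {#2}: total 28.
Compare {#4}: total 30.
No size-1 selection does better; minimum is 24.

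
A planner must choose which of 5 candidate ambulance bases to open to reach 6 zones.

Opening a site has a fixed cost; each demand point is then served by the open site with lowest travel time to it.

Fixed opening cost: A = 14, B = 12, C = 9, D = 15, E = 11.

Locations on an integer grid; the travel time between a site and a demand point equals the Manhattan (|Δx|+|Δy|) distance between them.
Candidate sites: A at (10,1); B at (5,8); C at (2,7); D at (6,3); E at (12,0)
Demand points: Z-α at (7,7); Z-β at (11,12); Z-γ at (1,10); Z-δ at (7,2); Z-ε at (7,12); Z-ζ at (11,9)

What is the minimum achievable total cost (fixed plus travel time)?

Open {B}: assign each demand point to its cheapest open site.
  Z-α→B 3, Z-β→B 10, Z-γ→B 6, Z-δ→B 8, Z-ε→B 6, Z-ζ→B 7
  travel time 40, fixed 12 → total 52.
Compare {B, C}: travel time 38 + fixed 21 = 59.
Compare {B, D}: travel time 34 + fixed 27 = 61.
Compare {A, B}: travel time 36 + fixed 26 = 62.
All other subsets cost ≥ 59. Minimum total cost: 52.

52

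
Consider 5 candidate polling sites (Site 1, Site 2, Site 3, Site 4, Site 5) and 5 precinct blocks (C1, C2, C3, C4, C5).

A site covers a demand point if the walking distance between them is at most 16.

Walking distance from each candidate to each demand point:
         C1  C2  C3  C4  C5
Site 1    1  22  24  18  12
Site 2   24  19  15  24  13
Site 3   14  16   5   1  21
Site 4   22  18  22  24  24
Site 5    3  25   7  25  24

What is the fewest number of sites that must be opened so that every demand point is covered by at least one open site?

2

Coverage sets (demand points within 16 of each site):
  Site 1: {C1, C5}
  Site 2: {C3, C5}
  Site 3: {C1, C2, C3, C4}
  Site 4: {}
  Site 5: {C1, C3}
No single site covers all 5 demand points.
But {Site 1, Site 3} covers everything, so the minimum is 2.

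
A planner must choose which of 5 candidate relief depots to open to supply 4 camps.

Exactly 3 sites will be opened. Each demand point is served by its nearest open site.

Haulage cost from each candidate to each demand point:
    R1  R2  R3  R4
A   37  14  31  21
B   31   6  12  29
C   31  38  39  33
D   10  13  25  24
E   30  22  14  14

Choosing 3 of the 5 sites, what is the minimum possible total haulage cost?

42

Open {B, D, E}.
  R1→D 10, R2→B 6, R3→B 12, R4→E 14  ⇒ total 42.
Compare {A, B, D}: total 49.
Compare {A, D, E}: total 51.
No size-3 selection does better; minimum is 42.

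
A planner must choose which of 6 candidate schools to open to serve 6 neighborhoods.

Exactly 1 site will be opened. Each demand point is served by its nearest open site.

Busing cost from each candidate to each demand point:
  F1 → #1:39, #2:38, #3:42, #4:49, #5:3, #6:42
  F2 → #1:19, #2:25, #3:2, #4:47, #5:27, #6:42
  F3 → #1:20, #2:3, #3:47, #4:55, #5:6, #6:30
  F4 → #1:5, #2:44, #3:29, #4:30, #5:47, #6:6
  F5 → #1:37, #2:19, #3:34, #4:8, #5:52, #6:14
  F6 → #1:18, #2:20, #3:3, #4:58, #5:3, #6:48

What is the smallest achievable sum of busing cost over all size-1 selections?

Open {F6}.
  #1→F6 18, #2→F6 20, #3→F6 3, #4→F6 58, #5→F6 3, #6→F6 48  ⇒ total 150.
Compare {F3}: total 161.
Compare {F4}: total 161.
No size-1 selection does better; minimum is 150.

150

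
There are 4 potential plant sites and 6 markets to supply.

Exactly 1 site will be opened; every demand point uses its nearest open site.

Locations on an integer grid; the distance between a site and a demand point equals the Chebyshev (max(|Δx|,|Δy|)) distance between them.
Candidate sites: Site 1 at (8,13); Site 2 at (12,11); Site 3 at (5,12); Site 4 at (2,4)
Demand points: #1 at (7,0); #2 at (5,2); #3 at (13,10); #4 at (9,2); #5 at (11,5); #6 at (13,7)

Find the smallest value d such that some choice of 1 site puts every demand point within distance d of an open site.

11

Open {Site 2}.
  Farthest demand point is #1 at distance 11 (to Site 2); all others are ≤ 11.
With {Site 4} the worst case is 11.
With {Site 3} the worst case is 12.
No size-1 selection achieves below 11.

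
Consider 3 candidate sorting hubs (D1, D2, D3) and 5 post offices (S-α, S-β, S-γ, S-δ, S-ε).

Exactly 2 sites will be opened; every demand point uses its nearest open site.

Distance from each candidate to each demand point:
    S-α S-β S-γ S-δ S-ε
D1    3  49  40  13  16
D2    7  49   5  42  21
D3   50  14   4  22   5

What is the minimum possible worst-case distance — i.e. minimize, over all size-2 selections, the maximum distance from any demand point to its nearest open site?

14

Open {D1, D3}.
  Farthest demand point is S-β at distance 14 (to D3); all others are ≤ 14.
With {D2, D3} the worst case is 22.
With {D1, D2} the worst case is 49.
No size-2 selection achieves below 14.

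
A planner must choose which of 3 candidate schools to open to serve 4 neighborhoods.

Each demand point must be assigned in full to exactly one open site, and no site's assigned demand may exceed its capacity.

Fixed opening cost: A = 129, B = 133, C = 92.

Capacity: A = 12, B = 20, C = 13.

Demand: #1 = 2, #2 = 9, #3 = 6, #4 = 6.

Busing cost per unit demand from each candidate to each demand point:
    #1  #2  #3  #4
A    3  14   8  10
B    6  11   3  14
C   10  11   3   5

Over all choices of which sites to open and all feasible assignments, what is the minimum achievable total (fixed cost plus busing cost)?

Open {B, C}; cheapest assignment that respects the capacities:
  B (cap 20, load 17): #1, #2, #3 — cost 2×6 + 9×11 + 6×3 = 129
  C (cap 13, load 6): #4 — cost 6×5 = 30
  Shipping 159, fixed 225 → total 384.
  Any other capacity-feasible assignment to {B, C} ships for at least 159.
Compare {A, C}: its best feasible assignment gives total 401.
Compare {A, B}: its best feasible assignment gives total 445.
Every other set of open sites that can feasibly serve all demand totals ≥ 401 even under its best assignment. Minimum: 384.

384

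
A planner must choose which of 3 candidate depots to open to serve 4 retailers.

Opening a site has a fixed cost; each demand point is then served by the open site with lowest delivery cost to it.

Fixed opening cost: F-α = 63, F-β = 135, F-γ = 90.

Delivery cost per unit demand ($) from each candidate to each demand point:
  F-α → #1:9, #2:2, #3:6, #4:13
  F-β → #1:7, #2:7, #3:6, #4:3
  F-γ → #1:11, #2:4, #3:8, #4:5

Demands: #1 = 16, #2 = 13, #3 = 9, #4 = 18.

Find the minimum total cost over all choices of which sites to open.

Open {F-α, F-β}: assign each demand point to its cheapest open site.
  #1→F-β 16×7=112, #2→F-α 13×2=26, #3→F-α 9×6=54, #4→F-β 18×3=54
  delivery cost 246, fixed 198 → total 444.
Compare {F-β}: delivery cost 311 + fixed 135 = 446.
Compare {F-α, F-γ}: delivery cost 314 + fixed 153 = 467.
Compare {F-γ}: delivery cost 390 + fixed 90 = 480.
All other subsets cost ≥ 446. Minimum total cost: 444.

444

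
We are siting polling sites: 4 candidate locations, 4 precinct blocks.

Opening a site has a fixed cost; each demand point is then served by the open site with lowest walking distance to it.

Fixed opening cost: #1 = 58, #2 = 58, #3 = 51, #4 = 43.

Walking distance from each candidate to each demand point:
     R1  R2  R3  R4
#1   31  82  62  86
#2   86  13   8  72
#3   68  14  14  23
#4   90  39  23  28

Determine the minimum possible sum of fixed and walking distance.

170

Open {#3}: assign each demand point to its cheapest open site.
  R1→#3 68, R2→#3 14, R3→#3 14, R4→#3 23
  walking distance 119, fixed 51 → total 170.
Compare {#1, #3}: walking distance 82 + fixed 109 = 191.
Compare {#3, #4}: walking distance 119 + fixed 94 = 213.
Compare {#2, #3}: walking distance 112 + fixed 109 = 221.
All other subsets cost ≥ 191. Minimum total cost: 170.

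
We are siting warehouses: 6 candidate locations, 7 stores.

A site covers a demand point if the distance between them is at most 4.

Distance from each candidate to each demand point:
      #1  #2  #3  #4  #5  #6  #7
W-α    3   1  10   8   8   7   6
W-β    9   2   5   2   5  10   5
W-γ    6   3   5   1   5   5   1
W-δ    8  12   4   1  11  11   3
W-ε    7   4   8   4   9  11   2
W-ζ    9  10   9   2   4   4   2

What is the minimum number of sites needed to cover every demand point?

Coverage sets (demand points within 4 of each site):
  W-α: {#1, #2}
  W-β: {#2, #4}
  W-γ: {#2, #4, #7}
  W-δ: {#3, #4, #7}
  W-ε: {#2, #4, #7}
  W-ζ: {#4, #5, #6, #7}
No 2 sites suffice: every size-2 union leaves at least one demand point uncovered.
But {W-α, W-δ, W-ζ} covers everything, so the minimum is 3.

3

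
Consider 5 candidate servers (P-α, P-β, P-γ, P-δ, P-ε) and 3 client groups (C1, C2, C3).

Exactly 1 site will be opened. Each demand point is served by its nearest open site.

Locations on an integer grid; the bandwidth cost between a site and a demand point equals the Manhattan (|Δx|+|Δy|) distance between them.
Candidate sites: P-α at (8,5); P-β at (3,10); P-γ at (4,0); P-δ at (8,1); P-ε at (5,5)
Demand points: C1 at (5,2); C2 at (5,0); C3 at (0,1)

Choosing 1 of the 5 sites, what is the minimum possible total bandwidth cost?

Open {P-γ}.
  C1→P-γ 3, C2→P-γ 1, C3→P-γ 5  ⇒ total 9.
Compare {P-δ}: total 16.
Compare {P-ε}: total 17.
No size-1 selection does better; minimum is 9.

9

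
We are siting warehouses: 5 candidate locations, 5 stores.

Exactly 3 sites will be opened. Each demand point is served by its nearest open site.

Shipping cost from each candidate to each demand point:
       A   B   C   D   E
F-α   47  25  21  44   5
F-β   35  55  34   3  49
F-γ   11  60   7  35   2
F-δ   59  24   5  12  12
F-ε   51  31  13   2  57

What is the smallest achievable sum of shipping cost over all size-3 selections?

44

Open {F-γ, F-δ, F-ε}.
  A→F-γ 11, B→F-δ 24, C→F-δ 5, D→F-ε 2, E→F-γ 2  ⇒ total 44.
Compare {F-β, F-γ, F-δ}: total 45.
Compare {F-α, F-γ, F-ε}: total 47.
No size-3 selection does better; minimum is 44.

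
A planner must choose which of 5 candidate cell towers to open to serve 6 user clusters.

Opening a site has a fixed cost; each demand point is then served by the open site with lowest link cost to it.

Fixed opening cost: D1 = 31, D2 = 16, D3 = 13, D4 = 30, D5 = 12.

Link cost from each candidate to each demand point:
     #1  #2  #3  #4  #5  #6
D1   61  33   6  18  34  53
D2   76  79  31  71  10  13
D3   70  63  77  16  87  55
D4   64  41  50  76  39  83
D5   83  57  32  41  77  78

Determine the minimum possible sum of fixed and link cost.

Open {D1, D2}: assign each demand point to its cheapest open site.
  #1→D1 61, #2→D1 33, #3→D1 6, #4→D1 18, #5→D2 10, #6→D2 13
  link cost 141, fixed 47 → total 188.
Compare {D1, D2, D3}: link cost 139 + fixed 60 = 199.
Compare {D1, D2, D5}: link cost 141 + fixed 59 = 200.
Compare {D1, D2, D3, D5}: link cost 139 + fixed 72 = 211.
All other subsets cost ≥ 199. Minimum total cost: 188.

188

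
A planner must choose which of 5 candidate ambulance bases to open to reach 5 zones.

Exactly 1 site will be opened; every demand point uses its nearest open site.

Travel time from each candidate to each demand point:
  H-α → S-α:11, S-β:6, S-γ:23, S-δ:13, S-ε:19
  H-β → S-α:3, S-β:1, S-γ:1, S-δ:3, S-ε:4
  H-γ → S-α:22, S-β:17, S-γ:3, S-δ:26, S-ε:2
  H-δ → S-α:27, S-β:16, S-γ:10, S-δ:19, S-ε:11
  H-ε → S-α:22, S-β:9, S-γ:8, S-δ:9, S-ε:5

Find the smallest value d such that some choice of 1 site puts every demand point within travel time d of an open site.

4

Open {H-β}.
  Farthest demand point is S-ε at travel time 4 (to H-β); all others are ≤ 4.
With {H-ε} the worst case is 22.
With {H-α} the worst case is 23.
No size-1 selection achieves below 4.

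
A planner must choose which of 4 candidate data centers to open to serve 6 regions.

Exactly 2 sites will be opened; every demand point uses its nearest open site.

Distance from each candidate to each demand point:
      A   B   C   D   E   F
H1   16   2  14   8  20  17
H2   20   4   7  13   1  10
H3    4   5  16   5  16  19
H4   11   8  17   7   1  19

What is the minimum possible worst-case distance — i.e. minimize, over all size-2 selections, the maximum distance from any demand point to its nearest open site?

Open {H2, H3}.
  Farthest demand point is F at distance 10 (to H2); all others are ≤ 10.
With {H2, H4} the worst case is 11.
With {H1, H2} the worst case is 16.
No size-2 selection achieves below 10.

10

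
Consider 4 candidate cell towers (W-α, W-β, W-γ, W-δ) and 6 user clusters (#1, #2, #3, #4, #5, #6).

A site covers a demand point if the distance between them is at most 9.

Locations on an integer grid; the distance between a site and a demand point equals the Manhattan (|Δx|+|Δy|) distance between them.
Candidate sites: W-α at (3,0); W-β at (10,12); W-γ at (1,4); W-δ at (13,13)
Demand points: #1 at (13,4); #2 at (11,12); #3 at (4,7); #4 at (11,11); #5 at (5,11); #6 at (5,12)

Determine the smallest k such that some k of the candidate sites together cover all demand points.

Coverage sets (demand points within 9 of each site):
  W-α: {#3}
  W-β: {#2, #4, #5, #6}
  W-γ: {#3}
  W-δ: {#1, #2, #4, #6}
No 2 sites suffice: every size-2 union leaves at least one demand point uncovered.
But {W-α, W-β, W-δ} covers everything, so the minimum is 3.

3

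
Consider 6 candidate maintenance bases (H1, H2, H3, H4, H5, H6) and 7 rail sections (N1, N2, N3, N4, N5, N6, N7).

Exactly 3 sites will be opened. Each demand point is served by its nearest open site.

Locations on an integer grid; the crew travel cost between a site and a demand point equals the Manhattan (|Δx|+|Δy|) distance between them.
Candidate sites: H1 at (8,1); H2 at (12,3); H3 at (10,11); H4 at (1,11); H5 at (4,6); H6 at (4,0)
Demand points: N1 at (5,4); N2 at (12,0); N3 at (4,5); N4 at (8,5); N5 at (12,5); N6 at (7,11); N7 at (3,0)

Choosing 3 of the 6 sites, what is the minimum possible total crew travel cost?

23

Open {H2, H5, H6}.
  N1→H5 3, N2→H2 3, N3→H5 1, N4→H5 5, N5→H2 2, N6→H5 8, N7→H6 1  ⇒ total 23.
Compare {H2, H3, H5}: total 24.
Compare {H2, H3, H6}: total 25.
No size-3 selection does better; minimum is 23.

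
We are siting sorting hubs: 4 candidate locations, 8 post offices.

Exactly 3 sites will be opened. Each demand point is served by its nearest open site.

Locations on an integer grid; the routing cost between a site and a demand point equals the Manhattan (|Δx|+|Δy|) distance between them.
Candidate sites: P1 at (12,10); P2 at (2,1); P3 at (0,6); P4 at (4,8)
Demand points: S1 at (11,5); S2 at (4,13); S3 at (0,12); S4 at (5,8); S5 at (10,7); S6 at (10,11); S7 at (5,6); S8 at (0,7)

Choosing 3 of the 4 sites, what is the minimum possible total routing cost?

30

Open {P1, P3, P4}.
  S1→P1 6, S2→P4 5, S3→P3 6, S4→P4 1, S5→P1 5, S6→P1 3, S7→P4 3, S8→P3 1  ⇒ total 30.
Compare {P1, P2, P4}: total 36.
Compare {P2, P3, P4}: total 42.
No size-3 selection does better; minimum is 30.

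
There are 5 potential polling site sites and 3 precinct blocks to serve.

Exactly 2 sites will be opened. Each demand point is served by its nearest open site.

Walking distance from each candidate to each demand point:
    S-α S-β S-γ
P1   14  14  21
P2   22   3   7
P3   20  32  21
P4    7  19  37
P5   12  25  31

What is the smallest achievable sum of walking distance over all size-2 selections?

Open {P2, P4}.
  S-α→P4 7, S-β→P2 3, S-γ→P2 7  ⇒ total 17.
Compare {P2, P5}: total 22.
Compare {P1, P2}: total 24.
No size-2 selection does better; minimum is 17.

17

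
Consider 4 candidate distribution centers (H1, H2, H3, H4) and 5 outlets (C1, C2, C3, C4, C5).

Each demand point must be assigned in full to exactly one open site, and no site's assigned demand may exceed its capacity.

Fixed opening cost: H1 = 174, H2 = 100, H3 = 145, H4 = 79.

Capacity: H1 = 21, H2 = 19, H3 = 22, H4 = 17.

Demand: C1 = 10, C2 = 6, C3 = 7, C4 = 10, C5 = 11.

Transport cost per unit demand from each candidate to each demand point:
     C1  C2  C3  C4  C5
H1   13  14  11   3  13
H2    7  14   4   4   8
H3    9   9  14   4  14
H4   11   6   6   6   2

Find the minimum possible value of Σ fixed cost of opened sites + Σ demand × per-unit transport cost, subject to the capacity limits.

Open {H2, H3, H4}; cheapest assignment that respects the capacities:
  H2 (cap 19, load 17): C1, C3 — cost 10×7 + 7×4 = 98
  H3 (cap 22, load 10): C4 — cost 10×4 = 40
  H4 (cap 17, load 17): C2, C5 — cost 6×6 + 11×2 = 58
  Shipping 196, fixed 324 → total 520.
  Any other capacity-feasible assignment to {H2, H3, H4} ships for at least 196.
Compare {H1, H2, H4}: its best feasible assignment gives total 539.
Compare {H1, H3, H4}: its best feasible assignment gives total 653.
Every other set of open sites that can feasibly serve all demand totals ≥ 539 even under its best assignment. Minimum: 520.

520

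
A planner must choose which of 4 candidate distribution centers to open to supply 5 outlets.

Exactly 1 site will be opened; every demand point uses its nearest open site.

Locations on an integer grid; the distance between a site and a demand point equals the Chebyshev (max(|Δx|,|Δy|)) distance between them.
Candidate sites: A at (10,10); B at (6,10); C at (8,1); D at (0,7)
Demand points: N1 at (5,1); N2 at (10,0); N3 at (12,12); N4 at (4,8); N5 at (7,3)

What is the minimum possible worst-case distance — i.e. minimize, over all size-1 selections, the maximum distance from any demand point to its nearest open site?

10

Open {A}.
  Farthest demand point is N2 at distance 10 (to A); all others are ≤ 10.
With {B} the worst case is 10.
With {C} the worst case is 11.
No size-1 selection achieves below 10.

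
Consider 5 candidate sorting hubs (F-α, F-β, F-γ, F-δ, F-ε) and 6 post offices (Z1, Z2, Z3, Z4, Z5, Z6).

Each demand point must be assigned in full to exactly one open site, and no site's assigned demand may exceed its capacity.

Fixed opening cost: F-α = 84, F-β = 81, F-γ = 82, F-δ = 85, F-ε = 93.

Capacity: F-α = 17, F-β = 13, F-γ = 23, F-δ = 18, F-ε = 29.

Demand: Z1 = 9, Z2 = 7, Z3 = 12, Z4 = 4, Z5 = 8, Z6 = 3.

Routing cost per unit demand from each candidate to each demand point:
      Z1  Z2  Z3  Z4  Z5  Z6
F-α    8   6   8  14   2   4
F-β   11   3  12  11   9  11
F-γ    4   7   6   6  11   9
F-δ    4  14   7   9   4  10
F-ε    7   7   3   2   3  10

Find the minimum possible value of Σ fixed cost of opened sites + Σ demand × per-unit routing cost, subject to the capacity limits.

355

Open {F-γ, F-ε}; cheapest assignment that respects the capacities:
  F-γ (cap 23, load 19): Z1, Z2, Z6 — cost 9×4 + 7×7 + 3×9 = 112
  F-ε (cap 29, load 24): Z3, Z4, Z5 — cost 12×3 + 4×2 + 8×3 = 68
  Shipping 180, fixed 175 → total 355.
  Any other capacity-feasible assignment to {F-γ, F-ε} ships for at least 180.
Compare {F-δ, F-ε}: its best feasible assignment gives total 369.
Compare {F-α, F-ε}: its best feasible assignment gives total 372.
Every other set of open sites that can feasibly serve all demand totals ≥ 369 even under its best assignment. Minimum: 355.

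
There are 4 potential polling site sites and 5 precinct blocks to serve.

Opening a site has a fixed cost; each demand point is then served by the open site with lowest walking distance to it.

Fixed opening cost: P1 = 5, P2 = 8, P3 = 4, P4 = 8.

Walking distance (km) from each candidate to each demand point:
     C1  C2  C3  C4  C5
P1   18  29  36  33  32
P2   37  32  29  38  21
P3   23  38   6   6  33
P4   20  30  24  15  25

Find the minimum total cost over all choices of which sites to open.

Open {P1, P2, P3}: assign each demand point to its cheapest open site.
  C1→P1 18, C2→P1 29, C3→P3 6, C4→P3 6, C5→P2 21
  walking distance 80, fixed 17 → total 97.
Compare {P3, P4}: walking distance 87 + fixed 12 = 99.
Compare {P1, P3}: walking distance 91 + fixed 9 = 100.
Compare {P2, P3}: walking distance 88 + fixed 12 = 100.
All other subsets cost ≥ 99. Minimum total cost: 97.

97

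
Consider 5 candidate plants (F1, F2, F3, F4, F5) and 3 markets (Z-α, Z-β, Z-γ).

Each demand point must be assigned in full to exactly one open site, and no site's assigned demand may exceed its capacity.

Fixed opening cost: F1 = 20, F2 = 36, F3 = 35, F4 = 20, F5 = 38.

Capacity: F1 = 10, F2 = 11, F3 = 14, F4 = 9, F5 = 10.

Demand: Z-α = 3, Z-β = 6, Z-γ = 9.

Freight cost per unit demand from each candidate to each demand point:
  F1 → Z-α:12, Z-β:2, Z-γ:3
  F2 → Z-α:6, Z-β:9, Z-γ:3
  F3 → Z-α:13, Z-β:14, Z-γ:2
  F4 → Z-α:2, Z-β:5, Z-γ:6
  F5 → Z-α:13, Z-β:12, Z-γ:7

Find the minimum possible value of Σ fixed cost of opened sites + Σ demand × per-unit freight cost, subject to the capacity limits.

Open {F1, F4}; cheapest assignment that respects the capacities:
  F1 (cap 10, load 9): Z-γ — cost 9×3 = 27
  F4 (cap 9, load 9): Z-α, Z-β — cost 3×2 + 6×5 = 36
  Shipping 63, fixed 40 → total 103.
  Any other capacity-feasible assignment to {F1, F4} ships for at least 63.
Compare {F3, F4}: its best feasible assignment gives total 109.
Compare {F1, F3, F4}: its best feasible assignment gives total 111.
Every other set of open sites that can feasibly serve all demand totals ≥ 109 even under its best assignment. Minimum: 103.

103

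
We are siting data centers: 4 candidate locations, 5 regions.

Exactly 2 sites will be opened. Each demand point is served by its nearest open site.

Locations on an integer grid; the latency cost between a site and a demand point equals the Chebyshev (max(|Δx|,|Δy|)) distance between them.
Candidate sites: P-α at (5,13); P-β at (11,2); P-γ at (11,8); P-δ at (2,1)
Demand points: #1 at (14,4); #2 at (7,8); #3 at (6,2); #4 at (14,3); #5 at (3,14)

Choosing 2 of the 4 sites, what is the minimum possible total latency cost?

18

Open {P-α, P-β}.
  #1→P-β 3, #2→P-α 5, #3→P-β 5, #4→P-β 3, #5→P-α 2  ⇒ total 18.
Compare {P-α, P-γ}: total 21.
Compare {P-β, P-γ}: total 23.
No size-2 selection does better; minimum is 18.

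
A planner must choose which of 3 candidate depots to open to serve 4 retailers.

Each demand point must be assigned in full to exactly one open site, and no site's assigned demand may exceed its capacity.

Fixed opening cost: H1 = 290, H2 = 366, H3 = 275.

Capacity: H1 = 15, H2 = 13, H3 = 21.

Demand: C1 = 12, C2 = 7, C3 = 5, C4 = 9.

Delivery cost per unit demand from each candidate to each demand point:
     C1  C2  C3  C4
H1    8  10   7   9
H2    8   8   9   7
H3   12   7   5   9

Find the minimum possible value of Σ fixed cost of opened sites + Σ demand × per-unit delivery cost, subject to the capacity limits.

Open {H1, H3}; cheapest assignment that respects the capacities:
  H1 (cap 15, load 12): C1 — cost 12×8 = 96
  H3 (cap 21, load 21): C2, C3, C4 — cost 7×7 + 5×5 + 9×9 = 155
  Shipping 251, fixed 565 → total 816.
  Any other capacity-feasible assignment to {H1, H3} ships for at least 251.
Compare {H2, H3}: its best feasible assignment gives total 892.
Compare {H1, H2, H3}: its best feasible assignment gives total 1164.
Every other set of open sites that can feasibly serve all demand totals ≥ 892 even under its best assignment. Minimum: 816.

816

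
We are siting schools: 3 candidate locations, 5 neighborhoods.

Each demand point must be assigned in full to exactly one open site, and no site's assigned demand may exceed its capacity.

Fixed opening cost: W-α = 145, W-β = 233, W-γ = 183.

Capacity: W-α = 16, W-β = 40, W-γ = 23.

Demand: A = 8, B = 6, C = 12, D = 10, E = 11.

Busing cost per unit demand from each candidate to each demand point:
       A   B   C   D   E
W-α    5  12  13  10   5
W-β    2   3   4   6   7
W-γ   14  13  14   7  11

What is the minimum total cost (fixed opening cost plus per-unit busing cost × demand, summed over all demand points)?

575

Open {W-α, W-β}; cheapest assignment that respects the capacities:
  W-α (cap 16, load 11): E — cost 11×5 = 55
  W-β (cap 40, load 36): A, B, C, D — cost 8×2 + 6×3 + 12×4 + 10×6 = 142
  Shipping 197, fixed 378 → total 575.
  Any other capacity-feasible assignment to {W-α, W-β} ships for at least 197.
Compare {W-β, W-γ}: its best feasible assignment gives total 645.
Compare {W-α, W-β, W-γ}: its best feasible assignment gives total 758.
Every other set of open sites that can feasibly serve all demand totals ≥ 645 even under its best assignment. Minimum: 575.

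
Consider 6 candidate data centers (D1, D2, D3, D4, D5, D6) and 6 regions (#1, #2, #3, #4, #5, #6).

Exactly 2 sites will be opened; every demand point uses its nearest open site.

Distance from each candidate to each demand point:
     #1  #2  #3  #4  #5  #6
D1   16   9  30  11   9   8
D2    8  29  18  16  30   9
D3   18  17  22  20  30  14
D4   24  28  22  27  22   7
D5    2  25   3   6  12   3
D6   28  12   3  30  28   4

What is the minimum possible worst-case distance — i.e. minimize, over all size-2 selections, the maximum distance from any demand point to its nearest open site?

Open {D1, D5}.
  Farthest demand point is #2 at distance 9 (to D1); all others are ≤ 9.
With {D5, D6} the worst case is 12.
With {D1, D6} the worst case is 16.
No size-2 selection achieves below 9.

9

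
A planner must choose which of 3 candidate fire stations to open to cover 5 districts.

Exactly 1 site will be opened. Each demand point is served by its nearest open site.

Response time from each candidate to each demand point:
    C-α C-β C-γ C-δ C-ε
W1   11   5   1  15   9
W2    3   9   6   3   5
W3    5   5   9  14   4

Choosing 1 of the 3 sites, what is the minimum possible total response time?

26

Open {W2}.
  C-α→W2 3, C-β→W2 9, C-γ→W2 6, C-δ→W2 3, C-ε→W2 5  ⇒ total 26.
Compare {W3}: total 37.
Compare {W1}: total 41.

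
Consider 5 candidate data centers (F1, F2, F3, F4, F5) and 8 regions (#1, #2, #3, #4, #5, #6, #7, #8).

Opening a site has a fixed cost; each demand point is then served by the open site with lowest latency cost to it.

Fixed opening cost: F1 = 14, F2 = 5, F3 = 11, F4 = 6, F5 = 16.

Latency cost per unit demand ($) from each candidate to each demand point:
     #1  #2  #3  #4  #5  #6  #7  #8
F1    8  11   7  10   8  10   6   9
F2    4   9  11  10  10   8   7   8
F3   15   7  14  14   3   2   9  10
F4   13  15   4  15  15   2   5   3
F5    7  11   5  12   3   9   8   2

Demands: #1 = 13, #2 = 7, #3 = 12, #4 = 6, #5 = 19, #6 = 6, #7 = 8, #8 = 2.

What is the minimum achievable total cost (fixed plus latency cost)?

Open {F2, F3, F4}: assign each demand point to its cheapest open site.
  #1→F2 13×4=52, #2→F3 7×7=49, #3→F4 12×4=48, #4→F2 6×10=60, #5→F3 19×3=57, #6→F3 6×2=12, #7→F4 8×5=40, #8→F4 2×3=6
  latency cost 324, fixed 22 → total 346.
Compare {F1, F2, F3, F4}: latency cost 324 + fixed 36 = 360.
Compare {F2, F3, F4, F5}: latency cost 322 + fixed 38 = 360.
Compare {F2, F4, F5}: latency cost 336 + fixed 27 = 363.
All other subsets cost ≥ 360. Minimum total cost: 346.

346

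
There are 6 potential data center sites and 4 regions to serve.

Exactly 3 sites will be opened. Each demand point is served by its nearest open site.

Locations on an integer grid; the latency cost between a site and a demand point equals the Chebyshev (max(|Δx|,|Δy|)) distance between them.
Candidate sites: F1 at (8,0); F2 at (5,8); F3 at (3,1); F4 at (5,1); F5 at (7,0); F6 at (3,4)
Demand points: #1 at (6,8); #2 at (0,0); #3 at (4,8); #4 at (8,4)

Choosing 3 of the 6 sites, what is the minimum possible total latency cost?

8

Open {F2, F3, F4}.
  #1→F2 1, #2→F3 3, #3→F2 1, #4→F4 3  ⇒ total 8.
Compare {F1, F2, F3}: total 9.
Compare {F2, F3, F5}: total 9.
No size-3 selection does better; minimum is 8.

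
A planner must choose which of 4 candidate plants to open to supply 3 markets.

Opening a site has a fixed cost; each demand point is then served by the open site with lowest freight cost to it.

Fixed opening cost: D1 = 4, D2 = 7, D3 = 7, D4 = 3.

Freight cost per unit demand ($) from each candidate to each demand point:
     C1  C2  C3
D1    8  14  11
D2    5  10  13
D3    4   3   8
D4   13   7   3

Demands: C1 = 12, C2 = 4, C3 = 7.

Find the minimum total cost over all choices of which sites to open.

91

Open {D3, D4}: assign each demand point to its cheapest open site.
  C1→D3 12×4=48, C2→D3 4×3=12, C3→D4 7×3=21
  freight cost 81, fixed 10 → total 91.
Compare {D1, D3, D4}: freight cost 81 + fixed 14 = 95.
Compare {D2, D3, D4}: freight cost 81 + fixed 17 = 98.
Compare {D1, D2, D3, D4}: freight cost 81 + fixed 21 = 102.
All other subsets cost ≥ 95. Minimum total cost: 91.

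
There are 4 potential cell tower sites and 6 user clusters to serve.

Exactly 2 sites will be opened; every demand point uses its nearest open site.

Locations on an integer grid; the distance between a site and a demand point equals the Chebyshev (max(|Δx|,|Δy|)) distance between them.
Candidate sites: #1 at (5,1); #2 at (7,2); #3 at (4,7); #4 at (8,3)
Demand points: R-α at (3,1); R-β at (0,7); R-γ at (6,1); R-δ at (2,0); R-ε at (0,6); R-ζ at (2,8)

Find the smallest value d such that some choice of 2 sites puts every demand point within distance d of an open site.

Open {#1, #3}.
  Farthest demand point is R-β at distance 4 (to #3); all others are ≤ 4.
With {#2, #3} the worst case is 5.
With {#1, #2} the worst case is 6.
No size-2 selection achieves below 4.

4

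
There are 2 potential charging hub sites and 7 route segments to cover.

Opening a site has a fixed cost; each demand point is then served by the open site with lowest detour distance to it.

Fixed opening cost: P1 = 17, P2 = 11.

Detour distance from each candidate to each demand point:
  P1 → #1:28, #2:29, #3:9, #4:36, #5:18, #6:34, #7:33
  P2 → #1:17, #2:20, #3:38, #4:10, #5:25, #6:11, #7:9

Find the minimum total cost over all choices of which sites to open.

122

Open {P1, P2}: assign each demand point to its cheapest open site.
  #1→P2 17, #2→P2 20, #3→P1 9, #4→P2 10, #5→P1 18, #6→P2 11, #7→P2 9
  detour distance 94, fixed 28 → total 122.
Compare {P2}: detour distance 130 + fixed 11 = 141.
Compare {P1}: detour distance 187 + fixed 17 = 204.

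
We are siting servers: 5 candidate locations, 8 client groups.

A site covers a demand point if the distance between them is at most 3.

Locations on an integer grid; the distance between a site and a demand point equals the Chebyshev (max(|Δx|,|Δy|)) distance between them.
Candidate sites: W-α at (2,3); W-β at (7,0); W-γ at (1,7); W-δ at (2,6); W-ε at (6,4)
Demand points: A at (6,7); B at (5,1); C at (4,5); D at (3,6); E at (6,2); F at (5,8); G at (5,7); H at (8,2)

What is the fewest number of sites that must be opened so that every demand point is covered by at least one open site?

Coverage sets (demand points within 3 of each site):
  W-α: {B, C, D}
  W-β: {B, E, H}
  W-γ: {C, D}
  W-δ: {C, D, F, G}
  W-ε: {A, B, C, D, E, G, H}
No single site covers all 8 demand points.
But {W-δ, W-ε} covers everything, so the minimum is 2.

2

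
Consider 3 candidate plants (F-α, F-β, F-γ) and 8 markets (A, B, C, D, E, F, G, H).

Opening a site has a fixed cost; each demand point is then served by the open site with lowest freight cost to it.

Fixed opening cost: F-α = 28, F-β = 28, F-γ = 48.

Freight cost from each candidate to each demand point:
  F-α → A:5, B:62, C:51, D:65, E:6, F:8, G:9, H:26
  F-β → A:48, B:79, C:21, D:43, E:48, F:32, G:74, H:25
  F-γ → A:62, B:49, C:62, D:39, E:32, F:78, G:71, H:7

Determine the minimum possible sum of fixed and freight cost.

Open {F-α, F-β}: assign each demand point to its cheapest open site.
  A→F-α 5, B→F-α 62, C→F-β 21, D→F-β 43, E→F-α 6, F→F-α 8, G→F-α 9, H→F-β 25
  freight cost 179, fixed 56 → total 235.
Compare {F-α, F-β, F-γ}: freight cost 144 + fixed 104 = 248.
Compare {F-α, F-γ}: freight cost 174 + fixed 76 = 250.
Compare {F-α}: freight cost 232 + fixed 28 = 260.
All other subsets cost ≥ 248. Minimum total cost: 235.

235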